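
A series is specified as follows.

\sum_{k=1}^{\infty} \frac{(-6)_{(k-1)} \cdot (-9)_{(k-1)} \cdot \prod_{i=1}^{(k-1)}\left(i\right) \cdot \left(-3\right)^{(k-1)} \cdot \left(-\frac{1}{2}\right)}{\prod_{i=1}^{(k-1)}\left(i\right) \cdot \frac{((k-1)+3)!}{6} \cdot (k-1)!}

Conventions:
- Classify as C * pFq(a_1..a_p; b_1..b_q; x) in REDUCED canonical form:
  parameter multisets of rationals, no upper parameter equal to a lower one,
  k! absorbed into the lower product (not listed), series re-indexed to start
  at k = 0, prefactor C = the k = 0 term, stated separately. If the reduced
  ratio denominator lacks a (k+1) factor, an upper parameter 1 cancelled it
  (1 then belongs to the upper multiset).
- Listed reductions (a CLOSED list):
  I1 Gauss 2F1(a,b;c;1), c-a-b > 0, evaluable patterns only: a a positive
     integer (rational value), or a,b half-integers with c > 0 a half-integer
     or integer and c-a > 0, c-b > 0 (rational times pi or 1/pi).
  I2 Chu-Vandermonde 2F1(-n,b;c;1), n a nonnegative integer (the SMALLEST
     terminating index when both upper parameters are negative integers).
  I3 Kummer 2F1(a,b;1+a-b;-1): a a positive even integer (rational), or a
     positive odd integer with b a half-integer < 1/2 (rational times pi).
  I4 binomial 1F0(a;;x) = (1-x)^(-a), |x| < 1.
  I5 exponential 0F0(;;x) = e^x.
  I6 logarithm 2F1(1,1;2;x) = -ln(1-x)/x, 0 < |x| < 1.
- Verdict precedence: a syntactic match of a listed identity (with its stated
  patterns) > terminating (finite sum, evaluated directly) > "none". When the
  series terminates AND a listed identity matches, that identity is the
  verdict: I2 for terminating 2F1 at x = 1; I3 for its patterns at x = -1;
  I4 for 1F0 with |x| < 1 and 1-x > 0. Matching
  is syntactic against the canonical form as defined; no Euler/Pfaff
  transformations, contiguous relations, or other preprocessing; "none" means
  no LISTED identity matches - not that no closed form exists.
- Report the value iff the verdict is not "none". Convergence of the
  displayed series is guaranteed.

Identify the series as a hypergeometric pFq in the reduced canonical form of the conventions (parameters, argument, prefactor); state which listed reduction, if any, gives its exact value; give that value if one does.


This is -\frac{1}{2} * 2F1(-9, -6; 4; -3) in reduced canonical form. Verdict: terminating. (-6)_k vanishes past k = 6, leaving a 7-term sum, computed directly. Exact value: -\frac{1}{2}.

Structural cue: x = -3 and the denominator's factorial ratio (prefactor -1/2) is a lower Pochhammer.
Term ratio: r(k) = -3 * (k-9) (k-6) / [(k+4) (k+1)] - rational in k, leading ratio -3; with t_0 = -\frac{1}{2}, classification follows.


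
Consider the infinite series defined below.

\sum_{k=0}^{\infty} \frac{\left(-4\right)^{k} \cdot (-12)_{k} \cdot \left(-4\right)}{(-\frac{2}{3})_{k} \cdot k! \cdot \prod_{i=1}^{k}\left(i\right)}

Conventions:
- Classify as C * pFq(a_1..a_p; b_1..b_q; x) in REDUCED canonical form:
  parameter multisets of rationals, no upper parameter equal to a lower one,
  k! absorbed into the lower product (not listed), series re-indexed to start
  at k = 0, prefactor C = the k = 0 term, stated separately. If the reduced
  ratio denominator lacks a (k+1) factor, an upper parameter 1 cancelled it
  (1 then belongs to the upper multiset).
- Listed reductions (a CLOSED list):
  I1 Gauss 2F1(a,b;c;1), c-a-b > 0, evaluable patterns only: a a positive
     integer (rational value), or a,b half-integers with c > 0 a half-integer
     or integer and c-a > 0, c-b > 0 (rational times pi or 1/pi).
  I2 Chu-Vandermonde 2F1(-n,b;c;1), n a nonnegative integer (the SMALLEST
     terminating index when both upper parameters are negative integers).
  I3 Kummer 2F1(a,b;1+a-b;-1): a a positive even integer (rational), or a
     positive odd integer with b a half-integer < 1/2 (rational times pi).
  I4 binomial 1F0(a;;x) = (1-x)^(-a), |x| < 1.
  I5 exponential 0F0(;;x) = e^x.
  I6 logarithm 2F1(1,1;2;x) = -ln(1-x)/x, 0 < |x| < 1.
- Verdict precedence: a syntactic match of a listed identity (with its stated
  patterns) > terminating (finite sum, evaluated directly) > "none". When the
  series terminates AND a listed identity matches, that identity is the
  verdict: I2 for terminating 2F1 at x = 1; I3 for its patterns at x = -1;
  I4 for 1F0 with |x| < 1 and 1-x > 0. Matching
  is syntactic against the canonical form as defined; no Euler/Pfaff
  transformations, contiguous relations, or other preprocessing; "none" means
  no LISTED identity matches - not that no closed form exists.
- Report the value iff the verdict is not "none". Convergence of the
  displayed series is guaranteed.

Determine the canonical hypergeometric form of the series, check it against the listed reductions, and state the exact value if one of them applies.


At argument -4: a 1F2 with upper {-12}, lower {-\frac{2}{3}, 1}, scaled by C = -4. Verdict: terminating - no listed pattern fits, but -12 in the upper list cuts the series at k = 12; direct evaluation. Value: \frac{85461153745013308}{993088971875}.

Structural cue: from the first term -4: the denominator's factorial ratio (C = -4) is a lower Pochhammer.
Step ratio: r(k) = -4 * (k-12) / [(k-\frac{2}{3}) (k+1) (k+1)] - rational; roots negated = parameters, x = -4, C = -4.


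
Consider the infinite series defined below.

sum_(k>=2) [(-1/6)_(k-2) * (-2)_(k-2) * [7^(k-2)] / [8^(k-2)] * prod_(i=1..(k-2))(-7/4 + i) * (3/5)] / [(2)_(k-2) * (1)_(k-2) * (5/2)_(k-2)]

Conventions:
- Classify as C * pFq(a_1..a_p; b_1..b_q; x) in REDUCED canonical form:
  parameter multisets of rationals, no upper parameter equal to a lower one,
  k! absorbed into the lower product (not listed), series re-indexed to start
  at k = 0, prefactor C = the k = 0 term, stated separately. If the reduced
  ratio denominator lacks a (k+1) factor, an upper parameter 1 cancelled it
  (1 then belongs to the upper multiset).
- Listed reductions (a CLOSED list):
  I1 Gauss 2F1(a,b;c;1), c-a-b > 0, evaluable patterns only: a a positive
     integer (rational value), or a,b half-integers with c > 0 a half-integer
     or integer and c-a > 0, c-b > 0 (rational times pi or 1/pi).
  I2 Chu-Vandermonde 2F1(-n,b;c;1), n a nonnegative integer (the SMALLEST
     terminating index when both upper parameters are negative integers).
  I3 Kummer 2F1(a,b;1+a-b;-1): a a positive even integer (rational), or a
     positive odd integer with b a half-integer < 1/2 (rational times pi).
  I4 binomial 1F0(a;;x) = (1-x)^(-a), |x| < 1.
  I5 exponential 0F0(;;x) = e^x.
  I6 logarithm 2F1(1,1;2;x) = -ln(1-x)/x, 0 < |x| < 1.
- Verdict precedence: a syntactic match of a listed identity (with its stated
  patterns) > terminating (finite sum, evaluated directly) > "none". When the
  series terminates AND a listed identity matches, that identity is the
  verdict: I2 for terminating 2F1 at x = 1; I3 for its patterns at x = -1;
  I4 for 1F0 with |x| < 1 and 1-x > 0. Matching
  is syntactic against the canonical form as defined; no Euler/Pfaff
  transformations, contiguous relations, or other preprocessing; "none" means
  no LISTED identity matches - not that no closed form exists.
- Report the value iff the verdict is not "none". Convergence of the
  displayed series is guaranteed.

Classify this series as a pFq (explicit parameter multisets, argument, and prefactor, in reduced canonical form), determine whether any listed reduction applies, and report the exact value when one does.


Classification (C = 3/5): 3F2 with upper {-2, -3/4, -1/6}, lower {2, 5/2}, argument x = 7/8. Verdict: terminating at k = 2: the factor (-2)_k kills every later term; summing the 3 survivors is exact. Exact value: 88163/153600.

Key step: x = (7/8) and the two geometric factors (prefactor 3/5) combine into one argument.
Adjacent-term ratio: r(k) = (7/8) * (k-2) (k-3/4) (k-1/6) / [(k+2) (k+5/2) (k+1)] - rational in k, leading ratio (7/8); with t_0 = 3/5, classification follows.


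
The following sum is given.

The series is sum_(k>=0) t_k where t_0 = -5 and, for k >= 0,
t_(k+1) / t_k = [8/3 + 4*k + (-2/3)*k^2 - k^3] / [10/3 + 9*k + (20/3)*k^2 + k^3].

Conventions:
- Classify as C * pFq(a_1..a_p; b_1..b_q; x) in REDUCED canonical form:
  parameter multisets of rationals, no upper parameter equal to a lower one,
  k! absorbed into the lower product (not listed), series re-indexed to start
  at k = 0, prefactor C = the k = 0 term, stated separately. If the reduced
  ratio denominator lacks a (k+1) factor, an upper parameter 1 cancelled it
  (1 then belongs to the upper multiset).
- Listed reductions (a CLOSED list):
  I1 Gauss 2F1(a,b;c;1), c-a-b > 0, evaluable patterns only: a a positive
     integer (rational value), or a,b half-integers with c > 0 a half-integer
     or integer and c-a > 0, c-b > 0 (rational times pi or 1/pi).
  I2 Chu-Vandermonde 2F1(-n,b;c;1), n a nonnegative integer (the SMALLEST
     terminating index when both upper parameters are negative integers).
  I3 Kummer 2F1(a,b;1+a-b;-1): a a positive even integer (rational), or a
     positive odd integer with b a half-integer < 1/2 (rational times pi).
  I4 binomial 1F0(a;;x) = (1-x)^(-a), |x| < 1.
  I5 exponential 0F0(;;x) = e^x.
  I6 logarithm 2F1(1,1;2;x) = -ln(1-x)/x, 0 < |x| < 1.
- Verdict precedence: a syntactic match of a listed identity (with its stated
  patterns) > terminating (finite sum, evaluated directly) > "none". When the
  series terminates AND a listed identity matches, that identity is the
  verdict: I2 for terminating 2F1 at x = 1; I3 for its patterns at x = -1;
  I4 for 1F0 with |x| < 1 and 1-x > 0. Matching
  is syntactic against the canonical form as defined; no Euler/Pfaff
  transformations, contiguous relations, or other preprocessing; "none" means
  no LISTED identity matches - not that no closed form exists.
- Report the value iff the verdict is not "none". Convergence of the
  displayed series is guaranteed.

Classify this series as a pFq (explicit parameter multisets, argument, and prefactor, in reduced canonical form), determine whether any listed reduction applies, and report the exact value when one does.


Key observation: with t_0 = -5, the ratio is unreduced: k + 2/3 divides both sides (C = -5, x = -1).
Step ratio: r(k) = (-1) * (k-2) (k+2) / [(k+5) (k+1)] ; factor over Q: parameters, x = (-1), and C = -5.

This is -5 * 2F1(-2, 2; 5; -1) in reduced canonical form. Verdict at x = -1: Kummer's theorem (I3) matches (x = -1; c = 5 equals 1+a-b for upper {-2, 2}: listed pattern). Value: -10.


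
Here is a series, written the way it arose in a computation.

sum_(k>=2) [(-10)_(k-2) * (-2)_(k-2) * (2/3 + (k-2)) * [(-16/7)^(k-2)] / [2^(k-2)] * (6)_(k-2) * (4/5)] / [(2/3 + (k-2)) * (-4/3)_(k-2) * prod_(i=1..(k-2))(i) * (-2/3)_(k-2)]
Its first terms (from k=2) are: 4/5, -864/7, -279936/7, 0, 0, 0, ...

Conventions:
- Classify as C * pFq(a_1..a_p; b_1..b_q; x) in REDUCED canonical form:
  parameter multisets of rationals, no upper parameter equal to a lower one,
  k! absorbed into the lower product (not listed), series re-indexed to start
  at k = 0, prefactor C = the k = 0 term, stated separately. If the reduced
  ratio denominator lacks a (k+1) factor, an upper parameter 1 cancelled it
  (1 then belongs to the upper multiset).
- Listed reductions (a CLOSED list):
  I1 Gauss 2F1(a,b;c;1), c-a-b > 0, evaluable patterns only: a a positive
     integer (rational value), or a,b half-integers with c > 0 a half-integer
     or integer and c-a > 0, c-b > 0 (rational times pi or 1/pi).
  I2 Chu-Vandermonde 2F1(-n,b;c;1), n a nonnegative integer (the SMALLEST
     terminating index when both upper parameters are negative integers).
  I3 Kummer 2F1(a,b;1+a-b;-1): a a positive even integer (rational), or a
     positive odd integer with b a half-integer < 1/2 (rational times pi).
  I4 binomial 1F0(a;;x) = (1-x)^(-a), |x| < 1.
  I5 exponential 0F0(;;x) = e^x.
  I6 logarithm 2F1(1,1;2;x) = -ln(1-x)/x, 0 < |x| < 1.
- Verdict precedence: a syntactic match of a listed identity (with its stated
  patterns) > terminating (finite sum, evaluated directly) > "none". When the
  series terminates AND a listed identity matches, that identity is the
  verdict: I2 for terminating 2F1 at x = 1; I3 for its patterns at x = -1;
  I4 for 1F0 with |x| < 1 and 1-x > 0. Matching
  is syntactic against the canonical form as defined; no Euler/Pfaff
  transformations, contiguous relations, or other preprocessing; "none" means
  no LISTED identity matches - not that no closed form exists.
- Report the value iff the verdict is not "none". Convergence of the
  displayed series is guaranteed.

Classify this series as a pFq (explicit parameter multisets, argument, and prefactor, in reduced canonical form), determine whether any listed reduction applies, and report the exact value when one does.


Reduced: x = -8/7, 3F2, upper = {-10, -2, 6}, lower = {-4/3, -2/3}, C = 4/5. Verdict: terminating - upper -2 stops the sum at k = 2; the 3 terms are added exactly. Hence: -1403972/35.

First insight: t_0 = 4/5 here, and the product of the first k integers (prefactor 4/5) is k!.
Step ratio: r(k) = (-8/7) * (k-10) (k-2) (k+6) / [(k-4/3) (k-2/3) (k+1)] - rational; roots negated = parameters, x = (-8/7), C = 4/5.


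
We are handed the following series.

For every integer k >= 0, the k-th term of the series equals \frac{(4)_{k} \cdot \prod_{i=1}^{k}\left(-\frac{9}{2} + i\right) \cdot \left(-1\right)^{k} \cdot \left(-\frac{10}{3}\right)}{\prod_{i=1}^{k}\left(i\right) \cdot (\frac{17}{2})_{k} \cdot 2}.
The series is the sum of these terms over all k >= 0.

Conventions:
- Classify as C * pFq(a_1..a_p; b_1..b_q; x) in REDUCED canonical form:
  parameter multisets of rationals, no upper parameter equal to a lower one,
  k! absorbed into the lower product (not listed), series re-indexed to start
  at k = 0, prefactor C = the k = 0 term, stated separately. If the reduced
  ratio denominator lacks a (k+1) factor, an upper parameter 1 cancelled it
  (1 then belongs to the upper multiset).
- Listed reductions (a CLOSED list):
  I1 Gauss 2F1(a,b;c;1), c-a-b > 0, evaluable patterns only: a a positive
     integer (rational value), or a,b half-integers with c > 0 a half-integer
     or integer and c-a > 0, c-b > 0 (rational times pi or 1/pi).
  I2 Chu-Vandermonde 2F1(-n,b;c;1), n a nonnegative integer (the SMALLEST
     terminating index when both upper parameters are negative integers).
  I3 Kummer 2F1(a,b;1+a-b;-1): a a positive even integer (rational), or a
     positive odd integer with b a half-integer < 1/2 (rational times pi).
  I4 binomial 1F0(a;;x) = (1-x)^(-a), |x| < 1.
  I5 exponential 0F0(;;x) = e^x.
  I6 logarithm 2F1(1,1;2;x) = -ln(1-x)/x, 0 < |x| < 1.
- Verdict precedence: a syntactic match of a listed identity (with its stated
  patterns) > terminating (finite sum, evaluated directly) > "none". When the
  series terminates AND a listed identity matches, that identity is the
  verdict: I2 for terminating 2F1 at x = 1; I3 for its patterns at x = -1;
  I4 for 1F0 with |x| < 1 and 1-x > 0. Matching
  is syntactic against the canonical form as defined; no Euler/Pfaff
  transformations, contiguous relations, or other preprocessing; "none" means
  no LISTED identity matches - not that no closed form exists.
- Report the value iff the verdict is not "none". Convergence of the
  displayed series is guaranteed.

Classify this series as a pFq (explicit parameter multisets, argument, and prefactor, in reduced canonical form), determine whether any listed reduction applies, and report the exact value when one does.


Prefactor -\frac{5}{3}, argument -1: 2F1 with upper {-\frac{7}{2}, 4} over lower {\frac{17}{2}}. Verdict (x = -1): Kummer (I3) applies (x = -1; c = \frac{17}{2} equals 1+a-b for upper {-\frac{7}{2}, 4}: listed pattern). Hence: -\frac{325}{48}.

First insight: with t_0 = -\frac{5}{3}, the running product (C = -5/3, x = -1) telescopes to a rising factorial.
Adjacent-term ratio: r(k) = -1 * (k-\frac{7}{2}) (k+4) / [(k+\frac{17}{2}) (k+1)] - rational; roots negated = parameters, x = -1, C = -\frac{5}{3}.


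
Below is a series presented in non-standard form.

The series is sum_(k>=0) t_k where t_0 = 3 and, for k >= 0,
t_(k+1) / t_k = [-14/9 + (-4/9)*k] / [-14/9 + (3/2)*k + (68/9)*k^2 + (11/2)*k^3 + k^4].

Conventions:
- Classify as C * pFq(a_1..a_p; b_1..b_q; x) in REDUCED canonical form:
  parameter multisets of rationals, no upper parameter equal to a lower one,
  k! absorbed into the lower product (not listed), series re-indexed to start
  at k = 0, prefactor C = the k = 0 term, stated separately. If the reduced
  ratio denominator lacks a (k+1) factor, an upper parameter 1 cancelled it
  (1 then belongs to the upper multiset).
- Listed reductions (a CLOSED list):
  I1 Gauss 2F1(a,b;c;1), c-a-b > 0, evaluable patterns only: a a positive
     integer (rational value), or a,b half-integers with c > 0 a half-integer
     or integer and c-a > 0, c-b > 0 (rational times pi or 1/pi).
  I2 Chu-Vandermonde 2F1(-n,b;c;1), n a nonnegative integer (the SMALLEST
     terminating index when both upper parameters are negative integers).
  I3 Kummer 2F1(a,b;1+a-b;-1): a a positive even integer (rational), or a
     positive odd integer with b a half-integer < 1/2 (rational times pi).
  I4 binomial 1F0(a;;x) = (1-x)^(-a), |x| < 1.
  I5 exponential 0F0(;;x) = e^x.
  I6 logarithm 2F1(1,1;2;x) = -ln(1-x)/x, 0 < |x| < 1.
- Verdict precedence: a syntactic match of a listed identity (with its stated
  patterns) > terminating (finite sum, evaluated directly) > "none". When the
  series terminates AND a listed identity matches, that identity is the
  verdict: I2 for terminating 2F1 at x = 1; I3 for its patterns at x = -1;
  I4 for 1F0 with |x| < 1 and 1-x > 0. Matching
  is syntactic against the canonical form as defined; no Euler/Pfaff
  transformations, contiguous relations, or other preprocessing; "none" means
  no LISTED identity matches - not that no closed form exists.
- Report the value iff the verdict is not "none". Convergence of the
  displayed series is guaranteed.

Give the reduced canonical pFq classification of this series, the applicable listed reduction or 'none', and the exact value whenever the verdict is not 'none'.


Structural cue: t_0 = 3 here, and the expanded ratio factors over Q; C = 3, roots give parameters.
Term ratio: r(k) = (-4/9) * 1 / [(k-1/3) (k+4/3) (k+1)] - rational in k, leading ratio (-4/9); with t_0 = 3, classification follows.

The series (x = -4/9) is 0F2: upper {-}, lower {-1/3, 4/3}, prefactor 3. Verdict: none here - no I1-I6 shape fits x = -4/9 with lower {-1/3, 4/3}.


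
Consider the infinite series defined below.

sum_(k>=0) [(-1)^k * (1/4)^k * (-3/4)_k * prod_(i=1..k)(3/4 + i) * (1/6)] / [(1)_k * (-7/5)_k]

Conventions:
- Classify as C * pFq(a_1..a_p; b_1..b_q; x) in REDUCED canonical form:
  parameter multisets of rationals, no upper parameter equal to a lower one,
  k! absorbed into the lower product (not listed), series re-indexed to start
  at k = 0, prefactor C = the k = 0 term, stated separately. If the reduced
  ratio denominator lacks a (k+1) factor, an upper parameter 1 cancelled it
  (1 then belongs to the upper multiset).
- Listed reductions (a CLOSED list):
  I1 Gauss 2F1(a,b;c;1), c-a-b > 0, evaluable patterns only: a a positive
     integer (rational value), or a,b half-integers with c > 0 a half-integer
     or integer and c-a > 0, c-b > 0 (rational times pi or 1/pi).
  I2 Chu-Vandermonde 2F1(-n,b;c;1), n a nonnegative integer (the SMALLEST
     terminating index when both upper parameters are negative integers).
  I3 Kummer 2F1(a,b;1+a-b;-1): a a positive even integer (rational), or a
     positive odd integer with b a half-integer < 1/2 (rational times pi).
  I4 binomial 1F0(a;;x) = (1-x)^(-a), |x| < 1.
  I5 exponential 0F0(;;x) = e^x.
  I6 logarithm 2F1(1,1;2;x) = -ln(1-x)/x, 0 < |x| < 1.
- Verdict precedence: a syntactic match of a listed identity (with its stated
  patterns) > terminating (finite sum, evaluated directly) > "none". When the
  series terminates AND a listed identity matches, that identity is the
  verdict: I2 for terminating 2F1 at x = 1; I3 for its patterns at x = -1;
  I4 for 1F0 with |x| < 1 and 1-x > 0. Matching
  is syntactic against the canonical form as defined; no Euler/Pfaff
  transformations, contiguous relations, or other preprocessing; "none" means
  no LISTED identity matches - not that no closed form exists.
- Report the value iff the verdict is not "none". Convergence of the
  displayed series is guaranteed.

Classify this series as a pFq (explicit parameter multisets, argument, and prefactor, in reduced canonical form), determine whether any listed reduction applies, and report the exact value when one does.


Key observation: t_0 being 1/6, the (-1)^k factor (C = 1/6) folds into the argument's sign.
Ratio: r(k) = (-1/4) * (k-3/4) (k+7/4) / [(k-7/5) (k+1)] - rational; roots negated = parameters, x = (-1/4), C = 1/6.

Classification (C = 1/6): 2F1 with upper {-3/4, 7/4}, lower {-7/5}, argument x = -1/4. Verdict: no listed reduction: x = -1/4 and upper {-3/4, 7/4} fail every I1-I6 pattern.


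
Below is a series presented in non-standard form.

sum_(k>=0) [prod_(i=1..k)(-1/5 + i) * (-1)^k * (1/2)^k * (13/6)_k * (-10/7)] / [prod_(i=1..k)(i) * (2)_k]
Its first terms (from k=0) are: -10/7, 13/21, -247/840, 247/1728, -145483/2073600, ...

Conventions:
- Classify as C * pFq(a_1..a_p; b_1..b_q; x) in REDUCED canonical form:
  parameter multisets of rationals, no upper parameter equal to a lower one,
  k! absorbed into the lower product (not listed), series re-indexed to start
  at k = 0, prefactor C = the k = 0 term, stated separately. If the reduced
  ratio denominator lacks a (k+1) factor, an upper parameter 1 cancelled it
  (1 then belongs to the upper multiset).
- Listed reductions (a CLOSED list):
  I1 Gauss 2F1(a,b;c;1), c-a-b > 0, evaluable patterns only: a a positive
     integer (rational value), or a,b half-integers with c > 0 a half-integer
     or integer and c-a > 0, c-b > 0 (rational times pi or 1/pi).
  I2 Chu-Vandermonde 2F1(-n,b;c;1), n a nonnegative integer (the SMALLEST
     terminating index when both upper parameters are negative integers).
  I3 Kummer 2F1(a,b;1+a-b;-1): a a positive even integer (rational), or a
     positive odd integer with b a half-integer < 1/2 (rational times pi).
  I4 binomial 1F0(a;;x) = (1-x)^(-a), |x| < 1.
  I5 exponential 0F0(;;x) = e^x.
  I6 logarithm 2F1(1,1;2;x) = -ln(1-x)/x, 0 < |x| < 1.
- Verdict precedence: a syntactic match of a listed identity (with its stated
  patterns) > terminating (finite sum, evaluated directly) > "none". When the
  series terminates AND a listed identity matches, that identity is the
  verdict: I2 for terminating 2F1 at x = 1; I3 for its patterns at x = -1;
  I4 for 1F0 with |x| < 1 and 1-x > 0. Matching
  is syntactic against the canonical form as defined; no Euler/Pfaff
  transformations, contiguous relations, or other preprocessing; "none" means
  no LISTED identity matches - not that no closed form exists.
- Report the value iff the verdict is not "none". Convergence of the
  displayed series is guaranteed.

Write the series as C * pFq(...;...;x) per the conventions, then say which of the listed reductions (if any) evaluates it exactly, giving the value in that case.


Reduced: x = -1/2, 2F1, upper = {4/5, 13/6}, lower = {2}, C = -10/7. Verdict: none. No listed pattern accepts 2F1(4/5, 13/6; 2; -1/2).

Structural cue: x = (-1/2) and the running product (prefactor -10/7) telescopes to a rising factorial.
Consecutive-term ratio: r(k) = (-1/2) * (k+4/5) (k+13/6) / [(k+2) (k+1)] - rational; roots negated = parameters, x = (-1/2), C = -10/7.


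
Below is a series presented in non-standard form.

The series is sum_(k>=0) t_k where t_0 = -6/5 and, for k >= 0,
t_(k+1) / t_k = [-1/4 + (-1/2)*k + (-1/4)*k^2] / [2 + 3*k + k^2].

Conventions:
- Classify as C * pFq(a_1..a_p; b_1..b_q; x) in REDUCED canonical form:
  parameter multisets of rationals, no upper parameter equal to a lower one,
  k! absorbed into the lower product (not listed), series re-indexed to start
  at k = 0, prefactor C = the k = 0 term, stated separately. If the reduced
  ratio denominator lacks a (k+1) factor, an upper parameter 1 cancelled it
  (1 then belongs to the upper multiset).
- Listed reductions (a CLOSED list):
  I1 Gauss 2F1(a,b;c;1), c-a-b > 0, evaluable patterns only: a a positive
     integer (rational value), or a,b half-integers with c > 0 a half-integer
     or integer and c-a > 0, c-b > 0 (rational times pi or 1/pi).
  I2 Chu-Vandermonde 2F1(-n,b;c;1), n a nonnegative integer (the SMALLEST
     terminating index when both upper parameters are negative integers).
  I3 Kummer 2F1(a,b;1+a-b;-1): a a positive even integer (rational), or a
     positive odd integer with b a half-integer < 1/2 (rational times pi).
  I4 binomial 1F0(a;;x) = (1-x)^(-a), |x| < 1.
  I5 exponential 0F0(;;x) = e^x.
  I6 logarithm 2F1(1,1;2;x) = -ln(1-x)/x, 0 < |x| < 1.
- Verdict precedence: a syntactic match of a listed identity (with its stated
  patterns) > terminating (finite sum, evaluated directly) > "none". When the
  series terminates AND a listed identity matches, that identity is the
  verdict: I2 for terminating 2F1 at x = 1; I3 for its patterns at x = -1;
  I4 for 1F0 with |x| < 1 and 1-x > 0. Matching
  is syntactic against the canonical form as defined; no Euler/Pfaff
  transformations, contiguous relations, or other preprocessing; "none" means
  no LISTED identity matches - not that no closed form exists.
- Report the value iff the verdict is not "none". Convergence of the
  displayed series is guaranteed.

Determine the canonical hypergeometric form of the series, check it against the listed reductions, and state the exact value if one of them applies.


Key step: t_0 being -6/5, the expanded ratio factors over Q; prefactor -6/5, roots give parameters.
Adjacent-term ratio: r(k) = (-1/4) * (k+1) (k+1) / [(k+2) (k+1)] - rational; roots negated = parameters, x = (-1/4), C = -6/5.

Prefactor -6/5, argument -1/4: 2F1 with upper {1, 1} over lower {2}. Verdict: logarithm (I6) fires (the logarithm: parameters (1,1;2), x = -1/4). Exact value: (-24/5) * ln(5/4).


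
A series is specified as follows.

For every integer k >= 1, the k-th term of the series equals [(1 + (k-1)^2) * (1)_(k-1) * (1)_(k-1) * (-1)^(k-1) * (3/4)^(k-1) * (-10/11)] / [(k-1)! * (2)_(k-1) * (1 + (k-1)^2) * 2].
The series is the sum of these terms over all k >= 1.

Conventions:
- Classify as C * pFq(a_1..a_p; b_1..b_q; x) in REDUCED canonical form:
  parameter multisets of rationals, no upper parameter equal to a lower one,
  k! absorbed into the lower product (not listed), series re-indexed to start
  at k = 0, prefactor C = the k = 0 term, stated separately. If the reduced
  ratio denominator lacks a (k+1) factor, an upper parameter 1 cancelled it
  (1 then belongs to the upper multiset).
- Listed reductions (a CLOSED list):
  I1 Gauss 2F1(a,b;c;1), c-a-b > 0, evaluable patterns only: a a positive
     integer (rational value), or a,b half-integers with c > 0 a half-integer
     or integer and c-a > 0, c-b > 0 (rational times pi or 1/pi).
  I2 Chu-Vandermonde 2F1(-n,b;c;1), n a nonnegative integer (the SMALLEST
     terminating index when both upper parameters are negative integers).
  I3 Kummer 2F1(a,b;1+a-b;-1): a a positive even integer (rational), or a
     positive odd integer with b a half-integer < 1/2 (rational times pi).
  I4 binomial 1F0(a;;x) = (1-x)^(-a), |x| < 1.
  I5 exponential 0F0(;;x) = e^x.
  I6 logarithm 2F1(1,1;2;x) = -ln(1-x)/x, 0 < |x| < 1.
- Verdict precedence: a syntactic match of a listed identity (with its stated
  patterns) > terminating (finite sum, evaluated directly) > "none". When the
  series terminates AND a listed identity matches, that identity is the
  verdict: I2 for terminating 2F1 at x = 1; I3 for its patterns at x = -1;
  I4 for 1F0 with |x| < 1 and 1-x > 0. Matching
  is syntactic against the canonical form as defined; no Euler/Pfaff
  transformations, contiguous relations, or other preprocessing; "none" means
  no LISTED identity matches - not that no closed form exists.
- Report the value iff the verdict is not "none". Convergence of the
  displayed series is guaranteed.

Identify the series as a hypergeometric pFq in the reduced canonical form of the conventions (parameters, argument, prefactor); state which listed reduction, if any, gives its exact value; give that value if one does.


With C = -5/11: the canonical form is 2F1(1, 1; 2; -3/4). Verdict (x = -3/4): logarithm (I6) applies (the logarithm: parameters (1,1;2), x = -3/4). Its exact value is (-20/33) * ln(7/4).

Key observation: x = (-3/4) and the (-1)^k factor (C = -5/11, x = -3/4) folds into the argument's sign.
Term ratio: r(k) = (-3/4) * (k+1) (k+1) / [(k+2) (k+1)] - rational; roots negated = parameters, x = (-3/4), C = -5/11.


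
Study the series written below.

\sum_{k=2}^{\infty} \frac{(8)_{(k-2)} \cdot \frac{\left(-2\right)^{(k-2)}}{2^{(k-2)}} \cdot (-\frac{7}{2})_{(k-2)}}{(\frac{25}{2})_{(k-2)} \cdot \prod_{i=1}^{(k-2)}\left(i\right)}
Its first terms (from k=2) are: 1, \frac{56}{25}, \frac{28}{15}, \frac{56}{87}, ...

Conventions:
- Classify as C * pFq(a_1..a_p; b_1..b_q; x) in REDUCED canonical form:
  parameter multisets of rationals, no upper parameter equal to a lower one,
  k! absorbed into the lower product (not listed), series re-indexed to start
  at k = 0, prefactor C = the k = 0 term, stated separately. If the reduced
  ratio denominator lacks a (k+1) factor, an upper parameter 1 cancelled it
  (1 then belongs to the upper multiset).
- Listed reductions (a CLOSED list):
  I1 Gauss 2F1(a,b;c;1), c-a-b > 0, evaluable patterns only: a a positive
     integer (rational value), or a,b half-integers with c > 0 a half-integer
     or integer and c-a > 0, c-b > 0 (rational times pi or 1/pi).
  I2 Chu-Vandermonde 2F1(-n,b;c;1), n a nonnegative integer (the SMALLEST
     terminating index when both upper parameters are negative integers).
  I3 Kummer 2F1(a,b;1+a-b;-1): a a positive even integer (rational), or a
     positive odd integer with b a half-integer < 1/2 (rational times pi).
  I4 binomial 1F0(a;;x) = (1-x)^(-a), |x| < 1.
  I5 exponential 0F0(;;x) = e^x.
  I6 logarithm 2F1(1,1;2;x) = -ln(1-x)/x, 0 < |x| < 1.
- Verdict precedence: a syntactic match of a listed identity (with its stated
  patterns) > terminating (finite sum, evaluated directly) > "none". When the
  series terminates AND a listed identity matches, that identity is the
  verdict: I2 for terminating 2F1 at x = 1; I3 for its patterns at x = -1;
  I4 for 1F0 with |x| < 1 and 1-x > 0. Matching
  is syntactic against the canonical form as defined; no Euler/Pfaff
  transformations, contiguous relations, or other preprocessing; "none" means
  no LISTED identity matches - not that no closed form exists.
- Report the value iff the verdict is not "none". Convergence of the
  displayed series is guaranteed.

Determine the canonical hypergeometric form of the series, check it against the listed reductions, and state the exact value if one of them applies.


At argument -1: a 2F1 with upper {-\frac{7}{2}, 8}, lower {\frac{25}{2}}, scaled by C = 1. Verdict at x = -1: Kummer's theorem (I3) matches (x = -1; c = \frac{25}{2} equals 1+a-b for upper {-\frac{7}{2}, 8}: listed pattern). Hence: \frac{7429}{1280}.

Key observation: x = -1 and the product of the first k integers (C = 1) is k!.
Ratio: r(k) = -1 * (k-\frac{7}{2}) (k+8) / [(k+\frac{25}{2}) (k+1)] - poly over poly, x = -1 from leading terms; C = 1 at k = 0.


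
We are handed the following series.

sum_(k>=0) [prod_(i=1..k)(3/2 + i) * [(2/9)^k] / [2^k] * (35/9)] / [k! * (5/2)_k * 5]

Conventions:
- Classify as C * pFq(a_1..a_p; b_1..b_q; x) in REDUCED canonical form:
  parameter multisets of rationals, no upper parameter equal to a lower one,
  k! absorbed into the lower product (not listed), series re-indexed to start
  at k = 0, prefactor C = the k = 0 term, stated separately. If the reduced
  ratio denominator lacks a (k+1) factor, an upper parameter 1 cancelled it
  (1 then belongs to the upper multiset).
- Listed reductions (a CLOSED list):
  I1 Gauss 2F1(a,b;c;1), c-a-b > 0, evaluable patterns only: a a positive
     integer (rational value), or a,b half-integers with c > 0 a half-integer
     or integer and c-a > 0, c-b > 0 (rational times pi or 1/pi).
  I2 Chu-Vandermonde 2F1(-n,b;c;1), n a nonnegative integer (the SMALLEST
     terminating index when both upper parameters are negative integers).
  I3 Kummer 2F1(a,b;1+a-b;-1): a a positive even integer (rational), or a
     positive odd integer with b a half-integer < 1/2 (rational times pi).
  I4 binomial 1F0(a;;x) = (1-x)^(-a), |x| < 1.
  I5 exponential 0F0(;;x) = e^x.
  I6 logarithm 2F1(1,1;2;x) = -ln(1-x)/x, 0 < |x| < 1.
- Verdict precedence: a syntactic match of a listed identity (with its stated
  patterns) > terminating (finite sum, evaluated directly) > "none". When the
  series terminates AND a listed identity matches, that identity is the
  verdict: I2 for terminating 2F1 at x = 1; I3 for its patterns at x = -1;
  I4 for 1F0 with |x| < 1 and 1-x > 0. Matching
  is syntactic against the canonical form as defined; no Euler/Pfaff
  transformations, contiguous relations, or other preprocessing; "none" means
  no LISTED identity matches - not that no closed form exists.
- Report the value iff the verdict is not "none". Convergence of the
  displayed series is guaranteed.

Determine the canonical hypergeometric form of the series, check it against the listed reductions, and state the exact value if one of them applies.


Canonical form: C = 7/9 times 0F0 with upper {-}, lower {-}, x = 1/9. Verdict: the I5 exponential reduction fires (the 0F0 exponential series at x = 1/9). Hence: (7/9) * e^(1/9).

First insight: from the first term 7/9: the constant factors (prefactor 7/9) combine into one prefactor.
Term ratio: r(k) = (1/9) * 1 / [(k+1)] - rational; roots negated = parameters, x = (1/9), C = 7/9.


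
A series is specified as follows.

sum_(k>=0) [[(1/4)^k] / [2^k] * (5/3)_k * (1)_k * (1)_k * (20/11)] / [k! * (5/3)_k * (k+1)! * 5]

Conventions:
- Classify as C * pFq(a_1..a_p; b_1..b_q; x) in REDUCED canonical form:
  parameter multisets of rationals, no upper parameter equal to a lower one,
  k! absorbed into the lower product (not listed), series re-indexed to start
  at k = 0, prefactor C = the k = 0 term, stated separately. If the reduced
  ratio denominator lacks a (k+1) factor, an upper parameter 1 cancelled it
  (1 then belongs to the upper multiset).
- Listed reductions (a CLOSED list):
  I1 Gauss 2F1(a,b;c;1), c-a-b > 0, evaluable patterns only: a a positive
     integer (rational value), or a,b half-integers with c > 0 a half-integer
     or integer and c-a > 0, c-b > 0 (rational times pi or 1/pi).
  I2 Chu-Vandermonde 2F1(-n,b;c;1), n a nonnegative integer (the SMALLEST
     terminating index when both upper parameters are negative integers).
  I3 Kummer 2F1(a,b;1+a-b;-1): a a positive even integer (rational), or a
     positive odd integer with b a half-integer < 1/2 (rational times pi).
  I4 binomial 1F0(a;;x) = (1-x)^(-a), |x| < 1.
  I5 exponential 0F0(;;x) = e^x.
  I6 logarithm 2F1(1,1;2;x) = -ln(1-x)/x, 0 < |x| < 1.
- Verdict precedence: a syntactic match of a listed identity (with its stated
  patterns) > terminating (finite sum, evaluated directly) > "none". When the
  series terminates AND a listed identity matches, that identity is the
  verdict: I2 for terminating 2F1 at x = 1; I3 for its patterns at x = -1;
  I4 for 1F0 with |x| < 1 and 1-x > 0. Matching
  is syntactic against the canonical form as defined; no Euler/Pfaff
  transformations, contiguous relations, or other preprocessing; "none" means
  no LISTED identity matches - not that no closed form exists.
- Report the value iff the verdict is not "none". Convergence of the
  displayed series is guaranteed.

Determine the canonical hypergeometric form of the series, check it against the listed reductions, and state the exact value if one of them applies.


The series (x = 1/8) is 2F1: upper {1, 1}, lower {2}, prefactor 4/11. Verdict (x = 1/8): the I6 logarithm reduction applies (the logarithm: parameters (1,1;2), x = 1/8). Exact value: (-32/11) * ln(7/8).

Key step: t_0 = 4/11 here, and the two k-th powers (C = 4/11, x = 1/8) combine into one argument.
Adjacent-term ratio: r(k) = (1/8) * (k+1) (k+1) / [(k+2) (k+1)] - poly over poly, x = (1/8) from leading terms; C = 4/11 at k = 0.


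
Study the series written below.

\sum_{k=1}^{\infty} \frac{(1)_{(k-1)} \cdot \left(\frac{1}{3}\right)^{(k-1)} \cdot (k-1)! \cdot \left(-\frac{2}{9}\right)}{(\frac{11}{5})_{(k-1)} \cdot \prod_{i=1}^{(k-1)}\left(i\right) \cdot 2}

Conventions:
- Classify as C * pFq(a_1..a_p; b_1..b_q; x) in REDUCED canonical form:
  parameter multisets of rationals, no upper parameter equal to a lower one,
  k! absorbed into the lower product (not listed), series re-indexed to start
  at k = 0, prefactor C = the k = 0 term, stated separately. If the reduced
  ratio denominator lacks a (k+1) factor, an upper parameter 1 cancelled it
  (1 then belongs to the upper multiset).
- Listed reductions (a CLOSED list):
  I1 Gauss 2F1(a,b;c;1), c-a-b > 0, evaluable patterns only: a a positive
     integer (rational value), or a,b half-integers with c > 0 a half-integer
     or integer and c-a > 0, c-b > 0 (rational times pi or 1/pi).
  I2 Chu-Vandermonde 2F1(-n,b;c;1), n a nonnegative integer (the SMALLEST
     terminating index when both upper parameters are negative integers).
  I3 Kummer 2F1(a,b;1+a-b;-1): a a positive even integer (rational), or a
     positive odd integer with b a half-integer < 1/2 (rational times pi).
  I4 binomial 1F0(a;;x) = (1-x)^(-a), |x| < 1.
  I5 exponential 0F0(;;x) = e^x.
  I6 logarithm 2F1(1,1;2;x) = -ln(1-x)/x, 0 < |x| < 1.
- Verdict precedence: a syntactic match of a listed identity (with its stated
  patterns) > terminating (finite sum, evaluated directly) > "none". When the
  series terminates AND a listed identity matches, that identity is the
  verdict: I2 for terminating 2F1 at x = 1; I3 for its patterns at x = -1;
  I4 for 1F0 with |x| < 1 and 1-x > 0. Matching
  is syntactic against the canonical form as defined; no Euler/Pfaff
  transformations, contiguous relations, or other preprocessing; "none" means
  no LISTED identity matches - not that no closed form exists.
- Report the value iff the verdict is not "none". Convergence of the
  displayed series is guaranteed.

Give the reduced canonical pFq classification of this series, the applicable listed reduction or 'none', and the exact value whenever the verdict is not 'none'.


With C = -\frac{1}{9}: the canonical form is 2F1(1, 1; \frac{11}{5}; \frac{1}{3}). Verdict: none. Every listed pattern misses the 2F1 form at \frac{1}{3}, upper {1, 1}.

Key step: t_0 being -\frac{1}{9}, the product of the first k integers (prefactor -1/9) is k!.
Consecutive-term ratio: r(k) = \frac{1}{3} * (k+1) (k+1) / [(k+\frac{11}{5}) (k+1)] - rational in k. x = \frac{1}{3}; t_0 = -\frac{1}{9}; negate the roots.


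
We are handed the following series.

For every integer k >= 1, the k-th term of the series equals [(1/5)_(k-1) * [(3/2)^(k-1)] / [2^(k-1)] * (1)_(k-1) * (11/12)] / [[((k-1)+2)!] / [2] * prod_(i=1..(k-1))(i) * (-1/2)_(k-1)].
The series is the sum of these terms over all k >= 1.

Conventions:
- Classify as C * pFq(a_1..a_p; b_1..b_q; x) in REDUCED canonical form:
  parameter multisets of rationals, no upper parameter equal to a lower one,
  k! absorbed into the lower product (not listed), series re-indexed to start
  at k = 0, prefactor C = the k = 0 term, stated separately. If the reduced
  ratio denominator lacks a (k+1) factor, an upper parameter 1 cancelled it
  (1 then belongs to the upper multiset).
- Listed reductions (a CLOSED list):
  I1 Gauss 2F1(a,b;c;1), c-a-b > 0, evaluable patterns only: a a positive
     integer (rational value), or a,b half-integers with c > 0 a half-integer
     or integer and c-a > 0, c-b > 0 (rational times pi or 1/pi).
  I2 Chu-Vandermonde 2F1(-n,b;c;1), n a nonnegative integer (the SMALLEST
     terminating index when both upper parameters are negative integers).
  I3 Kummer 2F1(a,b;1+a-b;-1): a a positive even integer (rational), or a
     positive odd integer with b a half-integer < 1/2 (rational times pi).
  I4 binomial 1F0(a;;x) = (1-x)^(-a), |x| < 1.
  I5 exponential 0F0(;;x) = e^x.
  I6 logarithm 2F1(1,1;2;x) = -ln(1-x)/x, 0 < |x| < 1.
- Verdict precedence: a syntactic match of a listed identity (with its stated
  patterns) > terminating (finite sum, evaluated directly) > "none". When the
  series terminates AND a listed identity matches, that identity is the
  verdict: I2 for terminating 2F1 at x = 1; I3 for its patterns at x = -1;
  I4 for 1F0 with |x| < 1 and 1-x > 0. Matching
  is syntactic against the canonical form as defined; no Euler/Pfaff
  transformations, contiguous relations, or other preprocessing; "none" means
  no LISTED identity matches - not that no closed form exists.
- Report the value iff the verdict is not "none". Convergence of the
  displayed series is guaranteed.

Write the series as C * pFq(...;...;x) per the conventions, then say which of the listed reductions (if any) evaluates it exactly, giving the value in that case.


Prefactor 11/12, argument 3/4: 2F2 with upper {1/5, 1} over lower {-1/2, 3}. Verdict: none. A 2F2 with upper {1/5, 1} fits none of I1-I6 at x = 3/4; the sum runs forever.

Key step: x = (3/4) and the two k-th powers (prefactor 11/12) combine into one argument.
Adjacent-term ratio: r(k) = (3/4) * (k+1/5) (k+1) / [(k-1/2) (k+3) (k+1)] ; factor over Q: parameters, x = (3/4), and C = 11/12.
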